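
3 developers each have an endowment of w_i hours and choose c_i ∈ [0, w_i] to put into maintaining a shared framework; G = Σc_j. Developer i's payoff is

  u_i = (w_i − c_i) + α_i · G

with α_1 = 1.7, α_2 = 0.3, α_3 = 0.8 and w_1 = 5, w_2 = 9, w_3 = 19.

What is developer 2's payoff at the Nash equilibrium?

10.5

∂u_i/∂c_i = α_i − 1, so developer i contributes w_i if α_i > 1, else 0.
α_i > 1 for i ∈ {1}; NE contributions (5, 0, 0), G = 5.
u_2 = (9 − 0) + 0.3·5 = 10.5.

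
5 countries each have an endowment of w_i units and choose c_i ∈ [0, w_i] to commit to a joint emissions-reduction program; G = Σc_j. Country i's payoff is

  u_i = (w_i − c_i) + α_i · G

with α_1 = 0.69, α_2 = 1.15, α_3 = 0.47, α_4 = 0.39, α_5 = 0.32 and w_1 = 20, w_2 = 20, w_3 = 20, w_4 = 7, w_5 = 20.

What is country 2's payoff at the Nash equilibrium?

23

∂u_i/∂c_i = α_i − 1, so country i contributes w_i if α_i > 1, else 0.
α_i > 1 for i ∈ {2}; NE contributions (0, 20, 0, 0, 0), G = 20.
u_2 = (20 − 20) + 1.15·20 = 23.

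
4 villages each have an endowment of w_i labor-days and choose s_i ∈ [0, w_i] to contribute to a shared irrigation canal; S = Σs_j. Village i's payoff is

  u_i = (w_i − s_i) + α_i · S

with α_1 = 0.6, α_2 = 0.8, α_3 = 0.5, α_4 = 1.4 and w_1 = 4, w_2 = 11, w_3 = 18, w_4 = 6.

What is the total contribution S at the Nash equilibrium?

∂u_i/∂s_i = α_i − 1, so village i contributes w_i if α_i > 1, else 0.
α_i > 1 for i ∈ {4}; NE contributions (0, 0, 0, 6), S = 6.

6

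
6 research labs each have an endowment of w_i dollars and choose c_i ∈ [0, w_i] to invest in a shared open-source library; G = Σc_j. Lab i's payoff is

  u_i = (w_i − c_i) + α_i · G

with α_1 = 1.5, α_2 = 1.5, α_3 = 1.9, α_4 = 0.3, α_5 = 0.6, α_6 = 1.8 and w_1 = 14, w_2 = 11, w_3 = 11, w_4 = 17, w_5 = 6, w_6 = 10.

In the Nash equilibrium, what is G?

∂u_i/∂c_i = α_i − 1, so lab i contributes w_i if α_i > 1, else 0.
α_i > 1 for i ∈ {1, 2, 3, 6}; NE contributions (14, 11, 11, 0, 0, 10), G = 46.

46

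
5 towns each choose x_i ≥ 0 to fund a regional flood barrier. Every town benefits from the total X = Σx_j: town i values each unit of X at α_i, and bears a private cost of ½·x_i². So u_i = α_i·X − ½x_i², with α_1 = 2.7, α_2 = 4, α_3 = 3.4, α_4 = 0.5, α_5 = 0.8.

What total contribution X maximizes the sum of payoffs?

Planner FOC: ∂(Σu_j)/∂x_i = (Σα_j) − x_i = 0, so x_i^SO = Σα_j = 11.4 for every i; X^SO = 57.

57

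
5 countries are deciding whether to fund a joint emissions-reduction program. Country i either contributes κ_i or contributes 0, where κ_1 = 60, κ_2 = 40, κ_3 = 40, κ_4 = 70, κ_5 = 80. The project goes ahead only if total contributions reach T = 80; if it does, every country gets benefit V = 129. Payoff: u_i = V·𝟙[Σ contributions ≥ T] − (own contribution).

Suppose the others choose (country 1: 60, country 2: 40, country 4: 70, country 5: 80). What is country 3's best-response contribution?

Others' total = 250 ≥ 80; contributing adds cost 40 for no extra benefit.
Best response: 0.

0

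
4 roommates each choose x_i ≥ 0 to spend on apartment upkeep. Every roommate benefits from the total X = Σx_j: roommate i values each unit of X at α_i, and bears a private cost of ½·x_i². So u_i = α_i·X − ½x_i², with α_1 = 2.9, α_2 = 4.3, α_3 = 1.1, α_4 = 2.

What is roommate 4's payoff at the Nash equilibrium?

Roommate i's FOC: ∂u_i/∂x_i = α_i − x_i = 0, so x_i* = α_i.
NE contributions = (2.9, 4.3, 1.1, 2); X = 10.3.
u_4 = α_4·X − ½·(x_4)² = 2·10.3 − ½·2² = 18.6.

18.6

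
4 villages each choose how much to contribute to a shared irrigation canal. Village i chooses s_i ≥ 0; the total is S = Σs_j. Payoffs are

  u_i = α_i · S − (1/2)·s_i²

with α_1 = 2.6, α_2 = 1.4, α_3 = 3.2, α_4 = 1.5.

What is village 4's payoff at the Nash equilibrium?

11.925

Village i's FOC: ∂u_i/∂s_i = α_i − s_i = 0, so s_i* = α_i.
NE contributions = (2.6, 1.4, 3.2, 1.5); S = 8.7.
u_4 = α_4·S − ½·(s_4)² = 1.5·8.7 − ½·1.5² = 11.925.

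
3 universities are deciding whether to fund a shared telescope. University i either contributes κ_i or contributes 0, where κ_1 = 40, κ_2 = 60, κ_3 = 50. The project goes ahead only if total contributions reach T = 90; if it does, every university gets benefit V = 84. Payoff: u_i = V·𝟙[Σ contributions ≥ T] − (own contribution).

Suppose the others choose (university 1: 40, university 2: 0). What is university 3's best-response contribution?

50

Others' total = 40. Contributing 50 brings total to 90 ≥ 90: gain V − κ_3 = 34.
Best response: 50.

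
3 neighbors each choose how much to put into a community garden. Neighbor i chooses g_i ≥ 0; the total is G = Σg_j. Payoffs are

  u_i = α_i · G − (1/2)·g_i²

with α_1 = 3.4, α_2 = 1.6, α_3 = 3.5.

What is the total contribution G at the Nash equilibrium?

Neighbor i's FOC: ∂u_i/∂g_i = α_i − g_i = 0, so g_i* = α_i.
NE contributions = (3.4, 1.6, 3.5); G = 8.5.

8.5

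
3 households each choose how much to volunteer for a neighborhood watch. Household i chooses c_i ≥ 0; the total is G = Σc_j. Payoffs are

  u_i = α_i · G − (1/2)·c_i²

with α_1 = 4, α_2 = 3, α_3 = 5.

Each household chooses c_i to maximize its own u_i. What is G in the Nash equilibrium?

Household i's FOC: ∂u_i/∂c_i = α_i − c_i = 0, so c_i* = α_i.
NE contributions = (4, 3, 5); G = 12.

12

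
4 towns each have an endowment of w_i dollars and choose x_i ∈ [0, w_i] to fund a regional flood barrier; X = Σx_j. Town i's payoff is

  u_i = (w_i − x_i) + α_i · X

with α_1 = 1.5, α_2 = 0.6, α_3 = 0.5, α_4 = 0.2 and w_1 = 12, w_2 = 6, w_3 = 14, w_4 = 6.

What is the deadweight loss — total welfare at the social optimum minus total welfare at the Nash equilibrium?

46.8

∂u_i/∂x_i = α_i − 1, so town i contributes w_i if α_i > 1, else 0.
α_i > 1 for i ∈ {1}; NE contributions (12, 0, 0, 0), X = 12.
W^NE = Σw_i − X^NE + (Σα_i)·X^NE = 38 + 1.8·12 = 59.6.
Planner: ∂(Σu_j)/∂x_i = Σα_j − 1 = 1.8 > 0, so everyone contributes w_i; X^SO = 38, W^SO = 38 + 1.8·38 = 106.4.
Deadweight loss = 46.8.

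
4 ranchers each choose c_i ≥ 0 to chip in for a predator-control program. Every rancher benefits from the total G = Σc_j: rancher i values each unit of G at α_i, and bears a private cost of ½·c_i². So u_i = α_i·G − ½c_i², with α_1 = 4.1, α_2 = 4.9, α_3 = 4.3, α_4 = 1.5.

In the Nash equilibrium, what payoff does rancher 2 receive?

Rancher i's FOC: ∂u_i/∂c_i = α_i − c_i = 0, so c_i* = α_i.
NE contributions = (4.1, 4.9, 4.3, 1.5); G = 14.8.
u_2 = α_2·G − ½·(c_2)² = 4.9·14.8 − ½·4.9² = 60.515.

60.515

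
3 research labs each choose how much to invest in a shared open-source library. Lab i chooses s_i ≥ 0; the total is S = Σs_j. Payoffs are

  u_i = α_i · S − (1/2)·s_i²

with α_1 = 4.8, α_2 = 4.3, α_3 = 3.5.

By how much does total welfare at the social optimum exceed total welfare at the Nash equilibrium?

106.27

Lab i's FOC: ∂u_i/∂s_i = α_i − s_i = 0, so s_i* = α_i.
NE contributions = (4.8, 4.3, 3.5); S = 12.6.
W^NE = (Σα)·S − ½Σα_i² = 12.6² − ½·53.78 = 131.87.
Planner sets s_i = Σα_j = 12.6 for every i, so S^SO = 3·12.6 = 37.8.
W^SO = (Σα)·S^SO − ½·3·(Σα)² = (3/2)·12.6² = 238.14.
Deadweight loss = W^SO − W^NE = 106.27.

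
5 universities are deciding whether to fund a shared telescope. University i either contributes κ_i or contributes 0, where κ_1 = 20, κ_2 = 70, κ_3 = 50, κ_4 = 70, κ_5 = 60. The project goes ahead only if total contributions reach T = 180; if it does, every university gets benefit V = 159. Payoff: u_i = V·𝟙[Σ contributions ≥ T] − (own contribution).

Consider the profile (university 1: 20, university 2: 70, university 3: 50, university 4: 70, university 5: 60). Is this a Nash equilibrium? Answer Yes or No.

Total = 270 ≥ 180: provided.
University 1 (pledges 20, payoff 139): dropping to 0 → total 250, payoff 159. Profitable deviation.

No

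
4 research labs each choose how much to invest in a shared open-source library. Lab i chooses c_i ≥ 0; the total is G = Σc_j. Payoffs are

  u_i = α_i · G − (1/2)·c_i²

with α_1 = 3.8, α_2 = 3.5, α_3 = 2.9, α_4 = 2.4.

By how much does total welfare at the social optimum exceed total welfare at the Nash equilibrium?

179.19

Lab i's FOC: ∂u_i/∂c_i = α_i − c_i = 0, so c_i* = α_i.
NE contributions = (3.8, 3.5, 2.9, 2.4); G = 12.6.
W^NE = (Σα)·G − ½Σα_i² = 12.6² − ½·40.86 = 138.33.
Planner sets c_i = Σα_j = 12.6 for every i, so G^SO = 4·12.6 = 50.4.
W^SO = (Σα)·G^SO − ½·4·(Σα)² = (4/2)·12.6² = 317.52.
Deadweight loss = W^SO − W^NE = 179.19.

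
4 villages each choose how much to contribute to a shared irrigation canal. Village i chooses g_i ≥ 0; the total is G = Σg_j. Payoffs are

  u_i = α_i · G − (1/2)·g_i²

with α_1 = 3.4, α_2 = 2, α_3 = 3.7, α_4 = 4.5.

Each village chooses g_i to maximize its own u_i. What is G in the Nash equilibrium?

13.6

Village i's FOC: ∂u_i/∂g_i = α_i − g_i = 0, so g_i* = α_i.
NE contributions = (3.4, 2, 3.7, 4.5); G = 13.6.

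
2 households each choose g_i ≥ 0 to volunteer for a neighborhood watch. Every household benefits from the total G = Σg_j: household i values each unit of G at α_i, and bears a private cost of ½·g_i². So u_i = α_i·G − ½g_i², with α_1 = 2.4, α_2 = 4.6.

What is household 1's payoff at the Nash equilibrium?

Household i's FOC: ∂u_i/∂g_i = α_i − g_i = 0, so g_i* = α_i.
NE contributions = (2.4, 4.6); G = 7.
u_1 = α_1·G − ½·(g_1)² = 2.4·7 − ½·2.4² = 13.92.

13.92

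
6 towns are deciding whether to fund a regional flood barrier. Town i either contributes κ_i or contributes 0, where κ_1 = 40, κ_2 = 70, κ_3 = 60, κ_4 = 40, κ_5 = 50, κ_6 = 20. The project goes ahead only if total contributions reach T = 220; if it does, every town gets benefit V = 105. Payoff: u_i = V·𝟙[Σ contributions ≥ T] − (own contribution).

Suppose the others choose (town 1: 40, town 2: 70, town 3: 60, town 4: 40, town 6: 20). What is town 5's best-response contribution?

Others' total = 230 ≥ 220; contributing adds cost 50 for no extra benefit.
Best response: 0.

0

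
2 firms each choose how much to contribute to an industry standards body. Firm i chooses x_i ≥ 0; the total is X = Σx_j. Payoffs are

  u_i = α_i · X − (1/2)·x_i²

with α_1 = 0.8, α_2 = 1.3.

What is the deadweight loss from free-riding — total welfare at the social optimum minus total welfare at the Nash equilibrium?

Firm i's FOC: ∂u_i/∂x_i = α_i − x_i = 0, so x_i* = α_i.
NE contributions = (0.8, 1.3); X = 2.1.
W^NE = (Σα)·X − ½Σα_i² = 2.1² − ½·2.33 = 3.245.
Planner sets x_i = Σα_j = 2.1 for every i, so X^SO = 2·2.1 = 4.2.
W^SO = (Σα)·X^SO − ½·2·(Σα)² = (2/2)·2.1² = 4.41.
Deadweight loss = W^SO − W^NE = 1.165.

1.165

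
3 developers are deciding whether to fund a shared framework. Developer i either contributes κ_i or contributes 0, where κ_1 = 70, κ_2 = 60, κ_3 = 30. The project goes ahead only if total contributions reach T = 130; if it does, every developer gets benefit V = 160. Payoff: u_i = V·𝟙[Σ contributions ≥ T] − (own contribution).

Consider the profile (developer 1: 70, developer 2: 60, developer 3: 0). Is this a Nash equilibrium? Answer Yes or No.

Total = 130 ≥ 130: provided.
Developer 1 (pledges 70, payoff 90): dropping to 0 → total 60, payoff 0. No gain.
Developer 2 (pledges 60, payoff 100): dropping to 0 → total 70, payoff 0. No gain.
Developer 3 (pledges 0, payoff 160): pledging 30 → total 160, payoff 130. No gain.

Yes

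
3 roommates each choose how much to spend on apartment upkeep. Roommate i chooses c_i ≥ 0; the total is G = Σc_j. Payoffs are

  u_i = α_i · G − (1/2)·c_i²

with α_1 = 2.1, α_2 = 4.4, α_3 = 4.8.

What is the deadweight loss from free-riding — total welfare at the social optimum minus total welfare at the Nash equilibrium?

Roommate i's FOC: ∂u_i/∂c_i = α_i − c_i = 0, so c_i* = α_i.
NE contributions = (2.1, 4.4, 4.8); G = 11.3.
W^NE = (Σα)·G − ½Σα_i² = 11.3² − ½·46.81 = 104.285.
Planner sets c_i = Σα_j = 11.3 for every i, so G^SO = 3·11.3 = 33.9.
W^SO = (Σα)·G^SO − ½·3·(Σα)² = (3/2)·11.3² = 191.535.
Deadweight loss = W^SO − W^NE = 87.25.

87.25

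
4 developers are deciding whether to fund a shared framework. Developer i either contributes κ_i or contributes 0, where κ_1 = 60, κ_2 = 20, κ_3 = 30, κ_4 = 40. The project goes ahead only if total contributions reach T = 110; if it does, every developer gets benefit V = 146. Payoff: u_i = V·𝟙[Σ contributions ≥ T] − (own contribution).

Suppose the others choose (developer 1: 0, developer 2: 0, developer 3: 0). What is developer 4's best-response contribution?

0

Others' total = 0. Even contributing 40 gives 40 < 110: no benefit either way.
Best response: 0.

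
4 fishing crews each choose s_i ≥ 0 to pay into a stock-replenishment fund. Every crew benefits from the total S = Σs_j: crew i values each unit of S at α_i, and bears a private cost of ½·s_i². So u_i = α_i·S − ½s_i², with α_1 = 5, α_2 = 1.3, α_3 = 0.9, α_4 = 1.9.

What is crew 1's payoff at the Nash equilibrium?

33

Crew i's FOC: ∂u_i/∂s_i = α_i − s_i = 0, so s_i* = α_i.
NE contributions = (5, 1.3, 0.9, 1.9); S = 9.1.
u_1 = α_1·S − ½·(s_1)² = 5·9.1 − ½·5² = 33.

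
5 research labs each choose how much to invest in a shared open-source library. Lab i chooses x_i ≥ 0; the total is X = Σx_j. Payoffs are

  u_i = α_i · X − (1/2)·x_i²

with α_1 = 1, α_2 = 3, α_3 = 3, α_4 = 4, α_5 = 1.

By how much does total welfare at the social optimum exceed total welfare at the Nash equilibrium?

234

Lab i's FOC: ∂u_i/∂x_i = α_i − x_i = 0, so x_i* = α_i.
NE contributions = (1, 3, 3, 4, 1); X = 12.
W^NE = (Σα)·X − ½Σα_i² = 12² − ½·36 = 126.
Planner sets x_i = Σα_j = 12 for every i, so X^SO = 5·12 = 60.
W^SO = (Σα)·X^SO − ½·5·(Σα)² = (5/2)·12² = 360.
Deadweight loss = W^SO − W^NE = 234.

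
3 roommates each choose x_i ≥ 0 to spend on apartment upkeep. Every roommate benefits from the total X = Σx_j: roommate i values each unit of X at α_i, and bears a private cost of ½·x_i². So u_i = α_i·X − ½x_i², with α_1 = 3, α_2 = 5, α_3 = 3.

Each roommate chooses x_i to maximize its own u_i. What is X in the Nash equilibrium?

Roommate i's FOC: ∂u_i/∂x_i = α_i − x_i = 0, so x_i* = α_i.
NE contributions = (3, 5, 3); X = 11.

11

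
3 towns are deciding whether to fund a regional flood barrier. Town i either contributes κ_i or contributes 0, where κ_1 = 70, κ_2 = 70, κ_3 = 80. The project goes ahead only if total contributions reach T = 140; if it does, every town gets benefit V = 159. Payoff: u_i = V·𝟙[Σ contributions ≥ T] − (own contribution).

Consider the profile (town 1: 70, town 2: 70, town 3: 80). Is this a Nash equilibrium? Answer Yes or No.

No

Total = 220 ≥ 140: provided.
Town 1 (pledges 70, payoff 89): dropping to 0 → total 150, payoff 159. Profitable deviation.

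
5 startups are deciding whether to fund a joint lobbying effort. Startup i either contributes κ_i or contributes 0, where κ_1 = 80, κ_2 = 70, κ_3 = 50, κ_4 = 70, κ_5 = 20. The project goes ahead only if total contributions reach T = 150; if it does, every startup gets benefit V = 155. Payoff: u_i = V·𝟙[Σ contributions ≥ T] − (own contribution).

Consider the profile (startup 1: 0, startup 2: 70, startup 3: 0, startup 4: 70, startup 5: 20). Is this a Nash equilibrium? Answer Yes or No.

Total = 160 ≥ 150: provided.
Startup 1 (pledges 0, payoff 155): pledging 80 → total 240, payoff 75. No gain.
Startup 2 (pledges 70, payoff 85): dropping to 0 → total 90, payoff 0. No gain.
Startup 3 (pledges 0, payoff 155): pledging 50 → total 210, payoff 105. No gain.
Startup 4 (pledges 70, payoff 85): dropping to 0 → total 90, payoff 0. No gain.
Startup 5 (pledges 20, payoff 135): dropping to 0 → total 140, payoff 0. No gain.

Yes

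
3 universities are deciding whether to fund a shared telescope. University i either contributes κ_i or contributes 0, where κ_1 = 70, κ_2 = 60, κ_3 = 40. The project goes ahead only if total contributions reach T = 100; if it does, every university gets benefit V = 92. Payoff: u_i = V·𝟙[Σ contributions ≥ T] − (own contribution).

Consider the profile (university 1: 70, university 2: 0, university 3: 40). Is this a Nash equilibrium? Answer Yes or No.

Yes

Total = 110 ≥ 100: provided.
University 1 (pledges 70, payoff 22): dropping to 0 → total 40, payoff 0. No gain.
University 2 (pledges 0, payoff 92): pledging 60 → total 170, payoff 32. No gain.
University 3 (pledges 40, payoff 52): dropping to 0 → total 70, payoff 0. No gain.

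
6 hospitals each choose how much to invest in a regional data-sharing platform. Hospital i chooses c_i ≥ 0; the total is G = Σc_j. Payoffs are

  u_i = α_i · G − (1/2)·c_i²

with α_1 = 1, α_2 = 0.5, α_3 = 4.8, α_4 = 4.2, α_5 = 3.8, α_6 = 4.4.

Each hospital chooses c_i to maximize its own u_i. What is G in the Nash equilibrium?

18.7

Hospital i's FOC: ∂u_i/∂c_i = α_i − c_i = 0, so c_i* = α_i.
NE contributions = (1, 0.5, 4.8, 4.2, 3.8, 4.4); G = 18.7.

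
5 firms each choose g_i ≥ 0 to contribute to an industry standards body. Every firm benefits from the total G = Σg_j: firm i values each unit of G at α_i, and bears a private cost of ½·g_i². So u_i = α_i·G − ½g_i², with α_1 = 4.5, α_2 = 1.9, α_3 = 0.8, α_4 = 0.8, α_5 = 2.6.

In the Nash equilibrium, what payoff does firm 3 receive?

8.16

Firm i's FOC: ∂u_i/∂g_i = α_i − g_i = 0, so g_i* = α_i.
NE contributions = (4.5, 1.9, 0.8, 0.8, 2.6); G = 10.6.
u_3 = α_3·G − ½·(g_3)² = 0.8·10.6 − ½·0.8² = 8.16.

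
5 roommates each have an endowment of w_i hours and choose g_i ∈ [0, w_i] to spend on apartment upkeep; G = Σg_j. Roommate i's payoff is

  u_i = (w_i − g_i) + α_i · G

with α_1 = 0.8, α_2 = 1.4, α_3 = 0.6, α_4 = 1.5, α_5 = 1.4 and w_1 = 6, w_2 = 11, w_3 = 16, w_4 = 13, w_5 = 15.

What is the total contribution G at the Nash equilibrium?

∂u_i/∂g_i = α_i − 1, so roommate i contributes w_i if α_i > 1, else 0.
α_i > 1 for i ∈ {2, 4, 5}; NE contributions (0, 11, 0, 13, 15), G = 39.

39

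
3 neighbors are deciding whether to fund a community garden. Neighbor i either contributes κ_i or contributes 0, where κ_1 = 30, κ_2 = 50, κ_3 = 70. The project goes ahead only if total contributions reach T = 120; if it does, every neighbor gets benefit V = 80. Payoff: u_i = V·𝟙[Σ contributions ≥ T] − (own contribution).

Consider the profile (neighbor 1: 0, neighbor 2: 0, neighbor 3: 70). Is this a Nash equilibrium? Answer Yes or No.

No

Total = 70 < 120: not provided.
Neighbor 1 (pledges 0, payoff 0): pledging 30 → total 100, payoff -30. No gain.
Neighbor 2 (pledges 0, payoff 0): pledging 50 → total 120, payoff 30. Profitable deviation.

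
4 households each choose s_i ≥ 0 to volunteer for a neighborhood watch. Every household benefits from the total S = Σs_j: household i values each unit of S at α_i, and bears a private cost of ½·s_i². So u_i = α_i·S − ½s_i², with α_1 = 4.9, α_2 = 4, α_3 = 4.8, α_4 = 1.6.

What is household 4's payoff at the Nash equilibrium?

Household i's FOC: ∂u_i/∂s_i = α_i − s_i = 0, so s_i* = α_i.
NE contributions = (4.9, 4, 4.8, 1.6); S = 15.3.
u_4 = α_4·S − ½·(s_4)² = 1.6·15.3 − ½·1.6² = 23.2.

23.2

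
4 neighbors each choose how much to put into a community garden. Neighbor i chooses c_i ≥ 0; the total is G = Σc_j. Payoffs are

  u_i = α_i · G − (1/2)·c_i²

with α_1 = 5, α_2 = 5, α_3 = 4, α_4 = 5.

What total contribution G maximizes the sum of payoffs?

76

Planner FOC: ∂(Σu_j)/∂c_i = (Σα_j) − c_i = 0, so c_i^SO = Σα_j = 19 for every i; G^SO = 76.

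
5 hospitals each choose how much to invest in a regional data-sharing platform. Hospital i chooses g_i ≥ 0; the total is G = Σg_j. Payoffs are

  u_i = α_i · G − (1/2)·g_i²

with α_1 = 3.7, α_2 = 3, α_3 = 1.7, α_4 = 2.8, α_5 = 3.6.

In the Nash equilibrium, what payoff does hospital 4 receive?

37.52

Hospital i's FOC: ∂u_i/∂g_i = α_i − g_i = 0, so g_i* = α_i.
NE contributions = (3.7, 3, 1.7, 2.8, 3.6); G = 14.8.
u_4 = α_4·G − ½·(g_4)² = 2.8·14.8 − ½·2.8² = 37.52.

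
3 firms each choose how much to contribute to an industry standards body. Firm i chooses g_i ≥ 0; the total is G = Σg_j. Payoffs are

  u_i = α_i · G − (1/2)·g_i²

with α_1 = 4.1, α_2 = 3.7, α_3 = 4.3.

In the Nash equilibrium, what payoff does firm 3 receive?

42.785

Firm i's FOC: ∂u_i/∂g_i = α_i − g_i = 0, so g_i* = α_i.
NE contributions = (4.1, 3.7, 4.3); G = 12.1.
u_3 = α_3·G − ½·(g_3)² = 4.3·12.1 − ½·4.3² = 42.785.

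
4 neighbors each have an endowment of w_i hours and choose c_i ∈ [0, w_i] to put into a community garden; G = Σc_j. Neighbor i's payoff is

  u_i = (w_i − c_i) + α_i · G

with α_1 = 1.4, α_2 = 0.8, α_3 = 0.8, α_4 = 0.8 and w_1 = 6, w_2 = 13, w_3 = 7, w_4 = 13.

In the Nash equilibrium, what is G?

6

∂u_i/∂c_i = α_i − 1, so neighbor i contributes w_i if α_i > 1, else 0.
α_i > 1 for i ∈ {1}; NE contributions (6, 0, 0, 0), G = 6.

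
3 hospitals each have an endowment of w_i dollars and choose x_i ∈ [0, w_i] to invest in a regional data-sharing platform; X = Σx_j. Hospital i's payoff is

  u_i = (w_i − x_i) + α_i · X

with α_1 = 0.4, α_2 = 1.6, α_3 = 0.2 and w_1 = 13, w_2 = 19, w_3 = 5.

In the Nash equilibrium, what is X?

19

∂u_i/∂x_i = α_i − 1, so hospital i contributes w_i if α_i > 1, else 0.
α_i > 1 for i ∈ {2}; NE contributions (0, 19, 0), X = 19.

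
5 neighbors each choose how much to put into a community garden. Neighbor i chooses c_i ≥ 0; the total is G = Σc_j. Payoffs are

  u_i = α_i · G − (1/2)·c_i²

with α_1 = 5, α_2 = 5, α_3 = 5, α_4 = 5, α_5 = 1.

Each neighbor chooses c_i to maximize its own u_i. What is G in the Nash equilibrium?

21

Neighbor i's FOC: ∂u_i/∂c_i = α_i − c_i = 0, so c_i* = α_i.
NE contributions = (5, 5, 5, 5, 1); G = 21.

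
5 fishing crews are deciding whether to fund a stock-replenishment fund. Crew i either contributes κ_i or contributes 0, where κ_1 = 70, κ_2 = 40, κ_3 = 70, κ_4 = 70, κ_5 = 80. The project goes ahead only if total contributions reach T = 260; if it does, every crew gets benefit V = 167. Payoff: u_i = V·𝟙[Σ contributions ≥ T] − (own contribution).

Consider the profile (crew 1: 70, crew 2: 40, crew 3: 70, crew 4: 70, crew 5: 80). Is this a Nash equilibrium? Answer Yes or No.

No

Total = 330 ≥ 260: provided.
Crew 1 (pledges 70, payoff 97): dropping to 0 → total 260, payoff 167. Profitable deviation.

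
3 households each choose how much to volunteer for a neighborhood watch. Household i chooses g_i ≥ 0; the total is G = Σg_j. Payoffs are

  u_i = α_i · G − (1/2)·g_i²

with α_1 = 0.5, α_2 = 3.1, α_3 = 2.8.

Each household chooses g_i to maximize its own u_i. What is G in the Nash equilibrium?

6.4

Household i's FOC: ∂u_i/∂g_i = α_i − g_i = 0, so g_i* = α_i.
NE contributions = (0.5, 3.1, 2.8); G = 6.4.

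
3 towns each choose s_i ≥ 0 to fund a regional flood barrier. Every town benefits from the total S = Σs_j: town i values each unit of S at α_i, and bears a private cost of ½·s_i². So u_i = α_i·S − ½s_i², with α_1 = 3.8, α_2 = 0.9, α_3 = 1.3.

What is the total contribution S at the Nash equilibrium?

6

Town i's FOC: ∂u_i/∂s_i = α_i − s_i = 0, so s_i* = α_i.
NE contributions = (3.8, 0.9, 1.3); S = 6.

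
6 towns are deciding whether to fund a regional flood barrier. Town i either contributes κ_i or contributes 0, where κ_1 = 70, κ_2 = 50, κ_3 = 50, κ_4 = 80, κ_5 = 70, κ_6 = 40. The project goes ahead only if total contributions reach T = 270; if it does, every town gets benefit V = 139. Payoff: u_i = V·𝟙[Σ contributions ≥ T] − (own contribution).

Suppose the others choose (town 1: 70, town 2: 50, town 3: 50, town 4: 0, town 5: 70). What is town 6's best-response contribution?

40

Others' total = 240. Contributing 40 brings total to 280 ≥ 270: gain V − κ_6 = 99.
Best response: 40.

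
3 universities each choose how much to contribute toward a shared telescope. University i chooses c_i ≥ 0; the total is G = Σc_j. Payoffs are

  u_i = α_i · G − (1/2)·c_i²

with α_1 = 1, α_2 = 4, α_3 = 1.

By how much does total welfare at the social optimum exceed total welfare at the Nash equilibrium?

27

University i's FOC: ∂u_i/∂c_i = α_i − c_i = 0, so c_i* = α_i.
NE contributions = (1, 4, 1); G = 6.
W^NE = (Σα)·G − ½Σα_i² = 6² − ½·18 = 27.
Planner sets c_i = Σα_j = 6 for every i, so G^SO = 3·6 = 18.
W^SO = (Σα)·G^SO − ½·3·(Σα)² = (3/2)·6² = 54.
Deadweight loss = W^SO − W^NE = 27.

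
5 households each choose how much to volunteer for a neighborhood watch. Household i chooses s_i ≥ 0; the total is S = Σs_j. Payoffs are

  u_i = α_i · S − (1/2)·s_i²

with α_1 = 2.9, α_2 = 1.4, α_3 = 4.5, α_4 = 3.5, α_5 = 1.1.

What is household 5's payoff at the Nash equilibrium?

14.135

Household i's FOC: ∂u_i/∂s_i = α_i − s_i = 0, so s_i* = α_i.
NE contributions = (2.9, 1.4, 4.5, 3.5, 1.1); S = 13.4.
u_5 = α_5·S − ½·(s_5)² = 1.1·13.4 − ½·1.1² = 14.135.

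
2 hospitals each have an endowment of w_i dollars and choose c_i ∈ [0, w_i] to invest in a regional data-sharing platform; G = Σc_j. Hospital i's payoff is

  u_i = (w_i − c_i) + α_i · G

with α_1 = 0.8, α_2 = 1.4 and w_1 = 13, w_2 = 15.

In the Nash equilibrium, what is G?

15

∂u_i/∂c_i = α_i − 1, so hospital i contributes w_i if α_i > 1, else 0.
α_i > 1 for i ∈ {2}; NE contributions (0, 15), G = 15.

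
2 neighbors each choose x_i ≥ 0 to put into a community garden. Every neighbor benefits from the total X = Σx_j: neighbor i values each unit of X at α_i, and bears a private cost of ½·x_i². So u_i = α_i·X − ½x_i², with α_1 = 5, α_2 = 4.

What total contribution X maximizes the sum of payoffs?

Planner FOC: ∂(Σu_j)/∂x_i = (Σα_j) − x_i = 0, so x_i^SO = Σα_j = 9 for every i; X^SO = 18.

18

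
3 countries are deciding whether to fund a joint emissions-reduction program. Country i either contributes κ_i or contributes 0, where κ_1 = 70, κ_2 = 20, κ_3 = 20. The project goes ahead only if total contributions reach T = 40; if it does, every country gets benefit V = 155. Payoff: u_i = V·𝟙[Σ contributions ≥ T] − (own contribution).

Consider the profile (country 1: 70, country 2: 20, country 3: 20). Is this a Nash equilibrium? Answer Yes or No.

Total = 110 ≥ 40: provided.
Country 1 (pledges 70, payoff 85): dropping to 0 → total 40, payoff 155. Profitable deviation.

No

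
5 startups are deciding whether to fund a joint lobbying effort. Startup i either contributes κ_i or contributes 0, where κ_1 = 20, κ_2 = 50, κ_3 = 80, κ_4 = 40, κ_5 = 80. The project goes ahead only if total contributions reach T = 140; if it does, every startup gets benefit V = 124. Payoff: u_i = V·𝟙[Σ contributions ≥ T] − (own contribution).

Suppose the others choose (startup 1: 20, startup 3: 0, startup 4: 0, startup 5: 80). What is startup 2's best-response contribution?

Others' total = 100. Contributing 50 brings total to 150 ≥ 140: gain V − κ_2 = 74.
Best response: 50.

50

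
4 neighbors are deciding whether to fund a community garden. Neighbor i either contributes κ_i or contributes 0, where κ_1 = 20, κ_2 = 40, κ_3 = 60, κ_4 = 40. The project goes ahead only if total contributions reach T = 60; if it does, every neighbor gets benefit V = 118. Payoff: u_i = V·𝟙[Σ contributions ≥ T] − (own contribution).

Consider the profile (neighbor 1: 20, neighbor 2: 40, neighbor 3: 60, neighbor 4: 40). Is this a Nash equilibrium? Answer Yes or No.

No

Total = 160 ≥ 60: provided.
Neighbor 1 (pledges 20, payoff 98): dropping to 0 → total 140, payoff 118. Profitable deviation.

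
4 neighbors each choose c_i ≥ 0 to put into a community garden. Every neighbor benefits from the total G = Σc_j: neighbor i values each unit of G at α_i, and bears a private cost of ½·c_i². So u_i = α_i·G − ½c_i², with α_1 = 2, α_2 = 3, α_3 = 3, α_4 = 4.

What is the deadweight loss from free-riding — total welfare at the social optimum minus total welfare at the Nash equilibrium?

163

Neighbor i's FOC: ∂u_i/∂c_i = α_i − c_i = 0, so c_i* = α_i.
NE contributions = (2, 3, 3, 4); G = 12.
W^NE = (Σα)·G − ½Σα_i² = 12² − ½·38 = 125.
Planner sets c_i = Σα_j = 12 for every i, so G^SO = 4·12 = 48.
W^SO = (Σα)·G^SO − ½·4·(Σα)² = (4/2)·12² = 288.
Deadweight loss = W^SO − W^NE = 163.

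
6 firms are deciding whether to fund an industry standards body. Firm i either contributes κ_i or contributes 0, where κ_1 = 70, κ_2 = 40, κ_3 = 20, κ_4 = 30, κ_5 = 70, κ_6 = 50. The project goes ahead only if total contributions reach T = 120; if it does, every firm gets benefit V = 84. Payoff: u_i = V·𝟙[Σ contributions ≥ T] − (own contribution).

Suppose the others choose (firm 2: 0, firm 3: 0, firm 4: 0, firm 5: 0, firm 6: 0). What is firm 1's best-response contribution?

0

Others' total = 0. Even contributing 70 gives 70 < 120: no benefit either way.
Best response: 0.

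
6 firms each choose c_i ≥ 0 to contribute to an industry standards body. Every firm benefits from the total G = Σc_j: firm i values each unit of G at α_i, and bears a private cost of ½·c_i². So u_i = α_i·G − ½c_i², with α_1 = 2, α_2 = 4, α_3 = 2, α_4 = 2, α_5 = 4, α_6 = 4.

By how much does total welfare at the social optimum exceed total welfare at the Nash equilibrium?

Firm i's FOC: ∂u_i/∂c_i = α_i − c_i = 0, so c_i* = α_i.
NE contributions = (2, 4, 2, 2, 4, 4); G = 18.
W^NE = (Σα)·G − ½Σα_i² = 18² − ½·60 = 294.
Planner sets c_i = Σα_j = 18 for every i, so G^SO = 6·18 = 108.
W^SO = (Σα)·G^SO − ½·6·(Σα)² = (6/2)·18² = 972.
Deadweight loss = W^SO − W^NE = 678.

678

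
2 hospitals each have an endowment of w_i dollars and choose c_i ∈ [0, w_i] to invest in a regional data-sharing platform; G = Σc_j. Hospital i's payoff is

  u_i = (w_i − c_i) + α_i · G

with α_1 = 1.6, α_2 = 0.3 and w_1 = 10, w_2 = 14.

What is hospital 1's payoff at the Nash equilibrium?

∂u_i/∂c_i = α_i − 1, so hospital i contributes w_i if α_i > 1, else 0.
α_i > 1 for i ∈ {1}; NE contributions (10, 0), G = 10.
u_1 = (10 − 10) + 1.6·10 = 16.

16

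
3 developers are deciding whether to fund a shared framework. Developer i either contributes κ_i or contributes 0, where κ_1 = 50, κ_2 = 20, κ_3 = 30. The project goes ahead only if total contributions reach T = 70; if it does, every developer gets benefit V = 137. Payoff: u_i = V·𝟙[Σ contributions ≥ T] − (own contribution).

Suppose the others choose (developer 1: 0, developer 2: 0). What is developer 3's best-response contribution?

0

Others' total = 0. Even contributing 30 gives 30 < 70: no benefit either way.
Best response: 0.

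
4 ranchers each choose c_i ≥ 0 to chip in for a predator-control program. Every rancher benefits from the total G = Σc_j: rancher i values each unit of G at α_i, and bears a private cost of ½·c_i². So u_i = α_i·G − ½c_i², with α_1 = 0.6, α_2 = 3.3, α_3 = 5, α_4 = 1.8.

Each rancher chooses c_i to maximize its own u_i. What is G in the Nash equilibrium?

10.7

Rancher i's FOC: ∂u_i/∂c_i = α_i − c_i = 0, so c_i* = α_i.
NE contributions = (0.6, 3.3, 5, 1.8); G = 10.7.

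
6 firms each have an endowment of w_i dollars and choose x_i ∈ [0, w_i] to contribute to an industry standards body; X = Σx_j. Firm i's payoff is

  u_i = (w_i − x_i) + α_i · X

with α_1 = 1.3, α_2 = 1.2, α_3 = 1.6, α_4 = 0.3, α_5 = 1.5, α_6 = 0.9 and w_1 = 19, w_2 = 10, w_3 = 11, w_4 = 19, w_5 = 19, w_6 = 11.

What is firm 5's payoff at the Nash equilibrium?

88.5

∂u_i/∂x_i = α_i − 1, so firm i contributes w_i if α_i > 1, else 0.
α_i > 1 for i ∈ {1, 2, 3, 5}; NE contributions (19, 10, 11, 0, 19, 0), X = 59.
u_5 = (19 − 19) + 1.5·59 = 88.5.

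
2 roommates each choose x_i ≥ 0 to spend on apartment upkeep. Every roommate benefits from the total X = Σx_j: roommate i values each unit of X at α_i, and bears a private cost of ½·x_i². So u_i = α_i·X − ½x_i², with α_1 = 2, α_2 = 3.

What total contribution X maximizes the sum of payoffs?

Planner FOC: ∂(Σu_j)/∂x_i = (Σα_j) − x_i = 0, so x_i^SO = Σα_j = 5 for every i; X^SO = 10.

10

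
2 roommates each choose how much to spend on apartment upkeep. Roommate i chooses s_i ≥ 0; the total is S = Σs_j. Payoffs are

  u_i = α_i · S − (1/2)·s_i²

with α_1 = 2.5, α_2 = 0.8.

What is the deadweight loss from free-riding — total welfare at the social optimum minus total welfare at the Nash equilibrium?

3.445

Roommate i's FOC: ∂u_i/∂s_i = α_i − s_i = 0, so s_i* = α_i.
NE contributions = (2.5, 0.8); S = 3.3.
W^NE = (Σα)·S − ½Σα_i² = 3.3² − ½·6.89 = 7.445.
Planner sets s_i = Σα_j = 3.3 for every i, so S^SO = 2·3.3 = 6.6.
W^SO = (Σα)·S^SO − ½·2·(Σα)² = (2/2)·3.3² = 10.89.
Deadweight loss = W^SO − W^NE = 3.445.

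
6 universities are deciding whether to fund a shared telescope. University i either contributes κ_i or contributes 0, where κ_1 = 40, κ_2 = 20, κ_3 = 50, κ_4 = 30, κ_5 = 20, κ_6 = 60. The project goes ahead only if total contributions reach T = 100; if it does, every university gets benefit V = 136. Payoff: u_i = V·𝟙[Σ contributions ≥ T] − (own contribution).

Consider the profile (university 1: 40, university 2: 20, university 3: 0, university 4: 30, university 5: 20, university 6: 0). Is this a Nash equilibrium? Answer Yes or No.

Total = 110 ≥ 100: provided.
University 1 (pledges 40, payoff 96): dropping to 0 → total 70, payoff 0. No gain.
University 2 (pledges 20, payoff 116): dropping to 0 → total 90, payoff 0. No gain.
University 3 (pledges 0, payoff 136): pledging 50 → total 160, payoff 86. No gain.
University 4 (pledges 30, payoff 106): dropping to 0 → total 80, payoff 0. No gain.
University 5 (pledges 20, payoff 116): dropping to 0 → total 90, payoff 0. No gain.
University 6 (pledges 0, payoff 136): pledging 60 → total 170, payoff 76. No gain.

Yes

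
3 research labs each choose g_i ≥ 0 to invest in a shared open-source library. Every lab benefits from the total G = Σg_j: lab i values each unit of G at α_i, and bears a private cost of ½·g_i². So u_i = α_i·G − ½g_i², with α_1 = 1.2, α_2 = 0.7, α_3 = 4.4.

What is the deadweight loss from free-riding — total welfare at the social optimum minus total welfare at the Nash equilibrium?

Lab i's FOC: ∂u_i/∂g_i = α_i − g_i = 0, so g_i* = α_i.
NE contributions = (1.2, 0.7, 4.4); G = 6.3.
W^NE = (Σα)·G − ½Σα_i² = 6.3² − ½·21.29 = 29.045.
Planner sets g_i = Σα_j = 6.3 for every i, so G^SO = 3·6.3 = 18.9.
W^SO = (Σα)·G^SO − ½·3·(Σα)² = (3/2)·6.3² = 59.535.
Deadweight loss = W^SO − W^NE = 30.49.

30.49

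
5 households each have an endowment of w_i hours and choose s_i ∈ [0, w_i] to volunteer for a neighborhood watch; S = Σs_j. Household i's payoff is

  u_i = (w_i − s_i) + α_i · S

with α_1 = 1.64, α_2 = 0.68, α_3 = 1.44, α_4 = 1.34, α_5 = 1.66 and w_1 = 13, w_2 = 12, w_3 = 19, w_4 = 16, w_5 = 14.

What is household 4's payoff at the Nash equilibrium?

∂u_i/∂s_i = α_i − 1, so household i contributes w_i if α_i > 1, else 0.
α_i > 1 for i ∈ {1, 3, 4, 5}; NE contributions (13, 0, 19, 16, 14), S = 62.
u_4 = (16 − 16) + 1.34·62 = 83.08.

83.08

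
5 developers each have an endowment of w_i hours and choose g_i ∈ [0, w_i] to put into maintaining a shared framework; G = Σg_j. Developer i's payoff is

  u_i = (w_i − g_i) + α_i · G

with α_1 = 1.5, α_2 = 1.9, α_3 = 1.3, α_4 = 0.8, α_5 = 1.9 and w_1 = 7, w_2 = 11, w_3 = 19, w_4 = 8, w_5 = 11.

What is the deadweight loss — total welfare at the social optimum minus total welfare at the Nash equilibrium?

51.2

∂u_i/∂g_i = α_i − 1, so developer i contributes w_i if α_i > 1, else 0.
α_i > 1 for i ∈ {1, 2, 3, 5}; NE contributions (7, 11, 19, 0, 11), G = 48.
W^NE = Σw_i − G^NE + (Σα_i)·G^NE = 56 + 6.4·48 = 363.2.
Planner: ∂(Σu_j)/∂g_i = Σα_j − 1 = 6.4 > 0, so everyone contributes w_i; G^SO = 56, W^SO = 56 + 6.4·56 = 414.4.
Deadweight loss = 51.2.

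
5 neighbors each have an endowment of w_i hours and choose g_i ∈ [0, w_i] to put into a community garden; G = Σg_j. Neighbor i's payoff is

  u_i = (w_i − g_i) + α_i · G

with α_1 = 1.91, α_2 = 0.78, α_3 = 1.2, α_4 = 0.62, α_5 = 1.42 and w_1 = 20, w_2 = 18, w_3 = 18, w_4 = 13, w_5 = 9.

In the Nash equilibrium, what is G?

47

∂u_i/∂g_i = α_i − 1, so neighbor i contributes w_i if α_i > 1, else 0.
α_i > 1 for i ∈ {1, 3, 5}; NE contributions (20, 0, 18, 0, 9), G = 47.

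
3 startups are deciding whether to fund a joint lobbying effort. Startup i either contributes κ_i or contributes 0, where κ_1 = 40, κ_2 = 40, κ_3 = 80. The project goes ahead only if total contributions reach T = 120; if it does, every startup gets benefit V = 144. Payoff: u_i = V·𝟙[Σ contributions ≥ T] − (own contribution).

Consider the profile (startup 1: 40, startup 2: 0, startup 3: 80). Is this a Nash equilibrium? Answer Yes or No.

Total = 120 ≥ 120: provided.
Startup 1 (pledges 40, payoff 104): dropping to 0 → total 80, payoff 0. No gain.
Startup 2 (pledges 0, payoff 144): pledging 40 → total 160, payoff 104. No gain.
Startup 3 (pledges 80, payoff 64): dropping to 0 → total 40, payoff 0. No gain.

Yes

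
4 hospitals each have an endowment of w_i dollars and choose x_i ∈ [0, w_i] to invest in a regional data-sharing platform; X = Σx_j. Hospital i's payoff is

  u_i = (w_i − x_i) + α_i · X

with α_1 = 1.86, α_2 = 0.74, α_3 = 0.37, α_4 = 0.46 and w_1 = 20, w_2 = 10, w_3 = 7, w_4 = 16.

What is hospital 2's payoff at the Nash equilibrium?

∂u_i/∂x_i = α_i − 1, so hospital i contributes w_i if α_i > 1, else 0.
α_i > 1 for i ∈ {1}; NE contributions (20, 0, 0, 0), X = 20.
u_2 = (10 − 0) + 0.74·20 = 24.8.

24.8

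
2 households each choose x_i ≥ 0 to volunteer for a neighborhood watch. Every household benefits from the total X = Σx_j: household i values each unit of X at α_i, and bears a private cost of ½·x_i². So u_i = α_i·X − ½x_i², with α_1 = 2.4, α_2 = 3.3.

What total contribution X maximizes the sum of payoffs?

Planner FOC: ∂(Σu_j)/∂x_i = (Σα_j) − x_i = 0, so x_i^SO = Σα_j = 5.7 for every i; X^SO = 11.4.

11.4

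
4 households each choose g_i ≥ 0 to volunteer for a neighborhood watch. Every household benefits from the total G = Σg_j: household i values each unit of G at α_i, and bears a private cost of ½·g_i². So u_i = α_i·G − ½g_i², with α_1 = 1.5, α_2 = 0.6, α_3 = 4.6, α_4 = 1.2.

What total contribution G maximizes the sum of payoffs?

Planner FOC: ∂(Σu_j)/∂g_i = (Σα_j) − g_i = 0, so g_i^SO = Σα_j = 7.9 for every i; G^SO = 31.6.

31.6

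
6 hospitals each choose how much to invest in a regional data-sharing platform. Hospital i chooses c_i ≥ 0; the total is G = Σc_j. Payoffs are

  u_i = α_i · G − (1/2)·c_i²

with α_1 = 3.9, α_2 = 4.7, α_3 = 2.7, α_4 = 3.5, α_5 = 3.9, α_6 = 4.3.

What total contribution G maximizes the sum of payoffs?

138

Planner FOC: ∂(Σu_j)/∂c_i = (Σα_j) − c_i = 0, so c_i^SO = Σα_j = 23 for every i; G^SO = 138.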